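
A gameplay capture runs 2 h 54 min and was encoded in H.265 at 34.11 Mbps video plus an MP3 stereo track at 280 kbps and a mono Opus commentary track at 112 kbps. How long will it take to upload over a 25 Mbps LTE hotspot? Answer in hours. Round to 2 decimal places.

4.00 hours

2 h 54 min = 174 min = 10440 s
Audio total: 280 + 112 = 392 kbps = 0.392 Mbps.
Total bitrate: 34.502 Mbps.
File: 34.502 Mbps × 10440 s = 360200.9 Mb.
At 25 Mbps: 360200.9 / 25 = 14408.0 s ≈ 4 hours.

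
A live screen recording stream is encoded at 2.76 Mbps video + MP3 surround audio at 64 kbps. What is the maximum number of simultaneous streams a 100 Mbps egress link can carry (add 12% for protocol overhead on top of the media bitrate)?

Audio: 64 kbps = 0.064 Mbps.
Per-viewer media rate: 2.824 Mbps.
On the wire with 12% overhead: 3.163 Mbps.
100 Mbps = 100.0 Mbps; 100.0 / 3.163 = 31.62 → 31 viewers.

31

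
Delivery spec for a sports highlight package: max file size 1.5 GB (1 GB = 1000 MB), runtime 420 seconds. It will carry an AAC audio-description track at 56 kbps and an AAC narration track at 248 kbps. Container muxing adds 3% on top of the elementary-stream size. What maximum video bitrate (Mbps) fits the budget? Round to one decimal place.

27.4 Mbps

Budget: 1.5 GB = 12000.0 Mb.
Stream payload after overhead: 12000.0 / 1.03 = 11650.5 Mb.
Total bitrate budget: 11650.5 Mb / 420 s = 27.739 Mbps.
Audio total: 56 + 248 = 304 kbps = 0.304 Mbps.
Video: 27.739 − 0.304 = 27.435 Mbps.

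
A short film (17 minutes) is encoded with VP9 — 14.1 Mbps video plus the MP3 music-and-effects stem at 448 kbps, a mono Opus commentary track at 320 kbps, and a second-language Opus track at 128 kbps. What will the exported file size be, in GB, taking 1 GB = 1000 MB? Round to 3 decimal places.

17 min = 1020 s
Audio total: 448 + 320 + 128 = 896 kbps = 0.896 Mbps.
Total bitrate: 14.1 + 0.896 = 14.996 Mbps.
Stream data: 14.996 Mbps × 1020 s = 15295.9 Mb.
15,296 Mb ÷ 8 = 1,912 MB → 1.912 GB.

1.912 GB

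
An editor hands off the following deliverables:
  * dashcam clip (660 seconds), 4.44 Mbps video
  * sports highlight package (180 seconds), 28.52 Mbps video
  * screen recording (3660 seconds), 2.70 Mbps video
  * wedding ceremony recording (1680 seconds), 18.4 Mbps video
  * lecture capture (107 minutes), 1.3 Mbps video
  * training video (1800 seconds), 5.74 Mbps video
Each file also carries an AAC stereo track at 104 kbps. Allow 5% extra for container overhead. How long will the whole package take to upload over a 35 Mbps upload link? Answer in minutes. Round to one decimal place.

34.5 minutes

Audio: 104 kbps = 0.104 Mbps.
dashcam clip: 4.544 Mbps × 660 s × 1.05 = 3149.0 Mb
sports highlight package: 28.624 Mbps × 180 s × 1.05 = 5409.9 Mb
screen recording: 2.804 Mbps × 3660 s × 1.05 = 10775.8 Mb
wedding ceremony recording: 18.504 Mbps × 1680 s × 1.05 = 32641.1 Mb
lecture capture: 1.404 Mbps × 6420 s × 1.05 = 9464.4 Mb
training video: 5.844 Mbps × 1800 s × 1.05 = 11045.2 Mb
Total: 72485.3 Mb = 9060.7 MB.
At 35 Mbps: 72485.3 / 35 = 2071 s ≈ 34.5 minutes.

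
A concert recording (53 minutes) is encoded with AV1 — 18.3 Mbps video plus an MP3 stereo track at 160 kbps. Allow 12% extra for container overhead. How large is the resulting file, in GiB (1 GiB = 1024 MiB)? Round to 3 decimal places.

53 min = 3180 s
Audio: 160 kbps = 0.160 Mbps.
Total bitrate: 18.3 + 0.160 = 18.460 Mbps.
Stream data: 18.460 Mbps × 3180 s = 58702.8 Mb.
With 12% container overhead: ×1.12.
65,747 Mb = 8,218,392,000 bytes ÷ 1,073,741,824 = 7.654 GiB.

7.654 GiB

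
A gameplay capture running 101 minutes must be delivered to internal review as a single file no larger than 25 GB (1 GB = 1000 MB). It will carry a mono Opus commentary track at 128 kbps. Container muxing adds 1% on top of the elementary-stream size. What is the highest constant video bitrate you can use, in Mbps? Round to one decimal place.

32.5 Mbps

Budget: 25 GB = 200000.0 Mb.
Stream payload after overhead: 200000.0 / 1.01 = 198019.8 Mb.
101 min = 6060 s
Total bitrate budget: 198019.8 Mb / 6060 s = 32.677 Mbps.
Audio: 128 kbps = 0.128 Mbps.
Video: 32.677 − 0.128 = 32.549 Mbps.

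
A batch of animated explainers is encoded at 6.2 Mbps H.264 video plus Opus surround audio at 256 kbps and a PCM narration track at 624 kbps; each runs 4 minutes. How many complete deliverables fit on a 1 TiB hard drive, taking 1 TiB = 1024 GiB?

5176

4 min = 240 s
Audio total: 256 + 624 = 880 kbps = 0.880 Mbps.
Total bitrate: 7.080 Mbps.
Per item: 7.080 Mbps × 240 s = 1,699 Mb = 212.4 MB.
Capacity: 1 TiB = 8,796,093 Mb; 5176.61 items → 5176 complete.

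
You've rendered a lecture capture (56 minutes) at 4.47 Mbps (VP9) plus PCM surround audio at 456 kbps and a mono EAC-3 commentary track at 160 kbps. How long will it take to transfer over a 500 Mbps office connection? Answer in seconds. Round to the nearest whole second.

56 min = 3360 s
Audio total: 456 + 160 = 616 kbps = 0.616 Mbps.
Total bitrate: 5.086 Mbps.
File: 5.086 Mbps × 3360 s = 17089.0 Mb.
At 500 Mbps: 17089.0 / 500 = 34.2 s ≈ 34.2 seconds.

34 seconds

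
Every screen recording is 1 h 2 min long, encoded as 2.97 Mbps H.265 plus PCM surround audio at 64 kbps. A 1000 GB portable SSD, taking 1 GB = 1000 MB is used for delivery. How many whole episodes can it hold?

708

1 h 2 min = 62 min = 3720 s
Audio: 64 kbps = 0.064 Mbps.
Total bitrate: 3.034 Mbps.
Per item: 3.034 Mbps × 3720 s = 11,286 Mb = 1,411 MB.
Capacity: 1000 GB = 8,000,000 Mb; 708.81 items → 708 complete.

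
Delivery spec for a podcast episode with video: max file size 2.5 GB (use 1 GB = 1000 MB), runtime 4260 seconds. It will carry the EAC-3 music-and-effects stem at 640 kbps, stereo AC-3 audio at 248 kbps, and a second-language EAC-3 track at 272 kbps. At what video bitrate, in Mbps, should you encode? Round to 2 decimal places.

3.53 Mbps

Budget: 2.5 GB = 20000.0 Mb.
Total bitrate budget: 20000.0 Mb / 4260 s = 4.695 Mbps.
Audio total: 640 + 248 + 272 = 1160 kbps = 1.160 Mbps.
Video: 4.695 − 1.160 = 3.535 Mbps.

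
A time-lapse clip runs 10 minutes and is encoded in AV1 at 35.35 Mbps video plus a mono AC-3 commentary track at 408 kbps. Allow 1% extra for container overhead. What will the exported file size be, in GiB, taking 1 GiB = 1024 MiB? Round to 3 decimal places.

2.523 GiB

10 min = 600 s
Audio: 408 kbps = 0.408 Mbps.
Total bitrate: 35.35 + 0.408 = 35.758 Mbps.
Stream data: 35.758 Mbps × 600 s = 21454.8 Mb.
With 1% container overhead: ×1.01.
21,669 Mb = 2,708,668,500 bytes ÷ 1,073,741,824 = 2.523 GiB.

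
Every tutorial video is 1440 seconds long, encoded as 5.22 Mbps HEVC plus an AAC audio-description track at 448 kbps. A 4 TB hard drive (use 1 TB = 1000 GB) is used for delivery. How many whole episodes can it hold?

3920

Audio: 448 kbps = 0.448 Mbps.
Total bitrate: 5.668 Mbps.
Per item: 5.668 Mbps × 1440 s = 8,162 Mb = 1,020 MB.
Capacity: 4 TB = 32,000,000 Mb; 3920.65 items → 3920 complete.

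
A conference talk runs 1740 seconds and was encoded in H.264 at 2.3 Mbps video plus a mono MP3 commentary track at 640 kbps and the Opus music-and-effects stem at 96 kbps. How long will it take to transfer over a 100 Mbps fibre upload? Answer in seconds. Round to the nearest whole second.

53 seconds

Audio total: 640 + 96 = 736 kbps = 0.736 Mbps.
Total bitrate: 3.036 Mbps.
File: 3.036 Mbps × 1740 s = 5282.6 Mb.
At 100 Mbps: 5282.6 / 100 = 52.8 s ≈ 52.8 seconds.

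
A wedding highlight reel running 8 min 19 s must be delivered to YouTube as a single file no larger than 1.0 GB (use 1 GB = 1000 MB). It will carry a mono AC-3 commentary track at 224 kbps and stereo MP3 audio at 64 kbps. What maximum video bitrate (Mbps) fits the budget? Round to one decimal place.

Budget: 1.0 GB = 8000.0 Mb.
8 min 19 s = 499 s
Total bitrate budget: 8000.0 Mb / 499 s = 16.032 Mbps.
Audio total: 224 + 64 = 288 kbps = 0.288 Mbps.
Video: 16.032 − 0.288 = 15.744 Mbps.

15.7 Mbps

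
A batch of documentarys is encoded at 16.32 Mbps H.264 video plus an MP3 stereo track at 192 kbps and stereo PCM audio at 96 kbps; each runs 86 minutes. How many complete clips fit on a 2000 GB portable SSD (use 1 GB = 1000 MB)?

86 min = 5160 s
Audio total: 192 + 96 = 288 kbps = 0.288 Mbps.
Total bitrate: 16.608 Mbps.
Per item: 16.608 Mbps × 5160 s = 85,697 Mb = 10,712 MB.
Capacity: 2000 GB = 16,000,000 Mb; 186.70 items → 186 complete.

186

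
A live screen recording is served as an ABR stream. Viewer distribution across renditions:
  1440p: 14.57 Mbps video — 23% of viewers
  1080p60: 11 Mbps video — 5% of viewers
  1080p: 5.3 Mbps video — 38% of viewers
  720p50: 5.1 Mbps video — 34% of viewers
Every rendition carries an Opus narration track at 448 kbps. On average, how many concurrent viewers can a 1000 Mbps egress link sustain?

Audio: 448 kbps = 0.448 Mbps.
Average per-viewer bitrate: 0.23×15.018 + 0.05×11.448 + 0.38×5.748 + 0.34×5.548 = 8.097 Mbps.
1000 Mbps = 1,000 Mbps; 1,000 / 8.097 = 123.50 → 123.

123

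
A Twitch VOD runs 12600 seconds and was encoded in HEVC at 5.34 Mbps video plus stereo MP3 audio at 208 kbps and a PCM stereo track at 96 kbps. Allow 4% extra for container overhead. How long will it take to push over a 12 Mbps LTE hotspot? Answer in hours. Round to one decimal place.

Audio total: 208 + 96 = 304 kbps = 0.304 Mbps.
Total bitrate: 5.644 Mbps.
File: 5.644 Mbps × 12600 s = 71114.4 Mb.
With 4% container overhead: ×1.04. → 73959.0 Mb.
At 12 Mbps: 73959.0 / 12 = 6163.2 s ≈ 1.71 hours.

1.7 hours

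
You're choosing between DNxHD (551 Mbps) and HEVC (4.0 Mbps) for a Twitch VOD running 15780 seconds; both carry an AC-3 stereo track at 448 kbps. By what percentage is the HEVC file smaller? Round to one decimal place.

99.2%

Audio: 448 kbps = 0.448 Mbps.
DNxHD: 551.448 Mbps × 15780 s = 8701849.4 Mb = 1087.731 GB.
HEVC: 4.448 Mbps × 15780 s = 70189.4 Mb = 8.774 GB.
Reduction: (1 − 8.774/1087.731) × 100 = 99.19%.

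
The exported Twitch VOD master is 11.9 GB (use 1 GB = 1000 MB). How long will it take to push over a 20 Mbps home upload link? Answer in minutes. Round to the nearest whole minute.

79 minutes

File: 11.9 GB = 95200.0 Mb.
At 20 Mbps: 95200.0 / 20 = 4760.0 s ≈ 79.3 minutes.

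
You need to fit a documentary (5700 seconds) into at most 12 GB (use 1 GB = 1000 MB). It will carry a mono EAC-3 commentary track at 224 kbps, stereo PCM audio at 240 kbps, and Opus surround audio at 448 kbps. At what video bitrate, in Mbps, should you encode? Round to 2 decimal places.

15.93 Mbps

Budget: 12 GB = 96000.0 Mb.
Total bitrate budget: 96000.0 Mb / 5700 s = 16.842 Mbps.
Audio total: 224 + 240 + 448 = 912 kbps = 0.912 Mbps.
Video: 16.842 − 0.912 = 15.930 Mbps.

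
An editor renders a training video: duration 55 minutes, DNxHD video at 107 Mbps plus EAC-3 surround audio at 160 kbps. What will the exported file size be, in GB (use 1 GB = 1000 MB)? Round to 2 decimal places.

55 min = 3300 s
Audio: 160 kbps = 0.160 Mbps.
Total bitrate: 107 + 0.160 = 107.160 Mbps.
Stream data: 107.160 Mbps × 3300 s = 353628.0 Mb.
353,628 Mb ÷ 8 = 44,204 MB → 44.20 GB.

44.20 GB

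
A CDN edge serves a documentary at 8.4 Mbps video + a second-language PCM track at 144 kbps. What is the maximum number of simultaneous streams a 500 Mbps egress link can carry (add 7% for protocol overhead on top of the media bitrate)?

54

Audio: 144 kbps = 0.144 Mbps.
Per-viewer media rate: 8.544 Mbps.
On the wire with 7% overhead: 9.142 Mbps.
500 Mbps = 500.0 Mbps; 500.0 / 9.142 = 54.69 → 54 viewers.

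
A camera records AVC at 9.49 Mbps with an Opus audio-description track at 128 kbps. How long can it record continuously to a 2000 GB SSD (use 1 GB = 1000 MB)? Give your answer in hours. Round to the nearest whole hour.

462 hours

Audio: 128 kbps = 0.128 Mbps.
Total bitrate: 9.49 + 0.128 = 9.618 Mbps.
Capacity: 2000 GB = 16,000,000 Mb.
Recording time: 16,000,000 / 9.618 = 1,663,548 s ≈ 462 hours.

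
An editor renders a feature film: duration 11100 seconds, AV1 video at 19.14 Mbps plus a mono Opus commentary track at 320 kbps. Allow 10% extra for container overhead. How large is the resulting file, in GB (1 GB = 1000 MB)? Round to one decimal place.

29.7 GB

Audio: 320 kbps = 0.320 Mbps.
Total bitrate: 19.14 + 0.320 = 19.460 Mbps.
Stream data: 19.460 Mbps × 11100 s = 216006.0 Mb.
With 10% container overhead: ×1.10.
237,607 Mb ÷ 8 = 29,701 MB → 29.70 GB.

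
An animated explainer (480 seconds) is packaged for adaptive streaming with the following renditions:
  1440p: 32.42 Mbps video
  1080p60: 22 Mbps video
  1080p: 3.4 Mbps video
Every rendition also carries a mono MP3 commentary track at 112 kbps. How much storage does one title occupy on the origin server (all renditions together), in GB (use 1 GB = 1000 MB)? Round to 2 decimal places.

Audio: 112 kbps = 0.112 Mbps.
Sum of rendition bitrates: (32.42+0.112) + (22+0.112) + (3.4+0.112) = 58.156 Mbps.
× 480 s = 27,915 Mb = 3,489 MB = 3.489 GB.

3.49 GB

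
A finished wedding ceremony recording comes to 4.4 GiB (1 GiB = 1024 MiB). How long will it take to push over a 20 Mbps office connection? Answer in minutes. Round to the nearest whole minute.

File: 4.4 GiB = 37795.7 Mb.
At 20 Mbps: 37795.7 / 20 = 1889.8 s ≈ 31.5 minutes.

31 minutes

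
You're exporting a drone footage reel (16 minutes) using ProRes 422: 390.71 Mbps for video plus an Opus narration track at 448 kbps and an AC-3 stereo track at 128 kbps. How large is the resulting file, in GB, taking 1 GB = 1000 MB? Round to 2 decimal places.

46.95 GB

16 min = 960 s
Audio total: 448 + 128 = 576 kbps = 0.576 Mbps.
Total bitrate: 390.71 + 0.576 = 391.286 Mbps.
Stream data: 391.286 Mbps × 960 s = 375634.6 Mb.
375,635 Mb ÷ 8 = 46,954 MB → 46.95 GB.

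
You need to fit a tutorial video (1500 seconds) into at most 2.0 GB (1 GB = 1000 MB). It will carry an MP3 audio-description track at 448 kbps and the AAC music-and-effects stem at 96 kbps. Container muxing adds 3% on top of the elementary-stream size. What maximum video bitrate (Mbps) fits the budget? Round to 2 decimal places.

Budget: 2.0 GB = 16000.0 Mb.
Stream payload after overhead: 16000.0 / 1.03 = 15534.0 Mb.
Total bitrate budget: 15534.0 Mb / 1500 s = 10.356 Mbps.
Audio total: 448 + 96 = 544 kbps = 0.544 Mbps.
Video: 10.356 − 0.544 = 9.812 Mbps.

9.81 Mbps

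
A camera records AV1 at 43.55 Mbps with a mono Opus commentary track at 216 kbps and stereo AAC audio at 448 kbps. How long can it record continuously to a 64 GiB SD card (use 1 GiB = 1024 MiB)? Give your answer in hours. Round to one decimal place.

3.5 hours

Audio total: 216 + 448 = 664 kbps = 0.664 Mbps.
Total bitrate: 43.55 + 0.664 = 44.214 Mbps.
Capacity: 64 GiB = 549,756 Mb.
Recording time: 549,756 / 44.214 = 12,434 s ≈ 3.45 hours.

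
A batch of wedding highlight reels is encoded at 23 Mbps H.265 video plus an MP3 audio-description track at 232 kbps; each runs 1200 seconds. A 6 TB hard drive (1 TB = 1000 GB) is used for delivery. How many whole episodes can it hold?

Audio: 232 kbps = 0.232 Mbps.
Total bitrate: 23.232 Mbps.
Per item: 23.232 Mbps × 1200 s = 27,878 Mb = 3,485 MB.
Capacity: 6 TB = 48,000,000 Mb; 1721.76 items → 1721 complete.

1721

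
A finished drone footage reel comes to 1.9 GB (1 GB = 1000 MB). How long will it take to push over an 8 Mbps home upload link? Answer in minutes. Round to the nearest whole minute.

32 minutes

File: 1.9 GB = 15200.0 Mb.
At 8 Mbps: 15200.0 / 8 = 1900.0 s ≈ 31.7 minutes.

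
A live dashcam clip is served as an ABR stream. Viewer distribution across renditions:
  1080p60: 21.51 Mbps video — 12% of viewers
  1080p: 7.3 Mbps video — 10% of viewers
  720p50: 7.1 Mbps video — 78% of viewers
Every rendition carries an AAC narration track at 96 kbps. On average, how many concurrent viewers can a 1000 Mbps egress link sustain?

111

Audio: 96 kbps = 0.096 Mbps.
Average per-viewer bitrate: 0.12×21.606 + 0.10×7.396 + 0.78×7.196 = 8.945 Mbps.
1000 Mbps = 1,000 Mbps; 1,000 / 8.945 = 111.79 → 111.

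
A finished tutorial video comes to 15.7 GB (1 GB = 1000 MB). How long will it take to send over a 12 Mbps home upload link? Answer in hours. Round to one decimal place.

2.9 hours

File: 15.7 GB = 125600.0 Mb.
At 12 Mbps: 125600.0 / 12 = 10466.7 s ≈ 2.91 hours.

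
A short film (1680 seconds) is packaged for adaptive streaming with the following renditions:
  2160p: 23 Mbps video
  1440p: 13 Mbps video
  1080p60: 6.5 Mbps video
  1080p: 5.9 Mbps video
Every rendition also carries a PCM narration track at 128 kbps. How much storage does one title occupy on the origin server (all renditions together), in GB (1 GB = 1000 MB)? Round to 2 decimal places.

Audio: 128 kbps = 0.128 Mbps.
Sum of rendition bitrates: (23+0.128) + (13+0.128) + (6.5+0.128) + (5.9+0.128) = 48.912 Mbps.
× 1680 s = 82,172 Mb = 10,272 MB = 10.27 GB.

10.27 GB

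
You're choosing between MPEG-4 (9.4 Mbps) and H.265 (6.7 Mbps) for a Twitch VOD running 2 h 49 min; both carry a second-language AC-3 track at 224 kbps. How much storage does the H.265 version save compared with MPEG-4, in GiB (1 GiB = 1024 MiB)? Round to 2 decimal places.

2 h 49 min = 169 min = 10140 s
Audio: 224 kbps = 0.224 Mbps.
MPEG-4: 9.624 Mbps × 10140 s = 97587.4 Mb = 11.361 GiB.
H.265: 6.924 Mbps × 10140 s = 70209.4 Mb = 8.173 GiB.
Saving: 11.361 − 8.173 = 3.187 GiB.

3.19 GiB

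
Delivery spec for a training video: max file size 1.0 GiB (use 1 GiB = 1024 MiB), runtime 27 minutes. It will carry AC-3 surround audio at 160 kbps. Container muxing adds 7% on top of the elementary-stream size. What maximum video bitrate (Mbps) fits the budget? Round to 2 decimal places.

Budget: 1.0 GiB = 8589.9 Mb.
Stream payload after overhead: 8589.9 / 1.07 = 8028.0 Mb.
27 min = 1620 s
Total bitrate budget: 8028.0 Mb / 1620 s = 4.956 Mbps.
Audio: 160 kbps = 0.160 Mbps.
Video: 4.956 − 0.160 = 4.796 Mbps.

4.80 Mbps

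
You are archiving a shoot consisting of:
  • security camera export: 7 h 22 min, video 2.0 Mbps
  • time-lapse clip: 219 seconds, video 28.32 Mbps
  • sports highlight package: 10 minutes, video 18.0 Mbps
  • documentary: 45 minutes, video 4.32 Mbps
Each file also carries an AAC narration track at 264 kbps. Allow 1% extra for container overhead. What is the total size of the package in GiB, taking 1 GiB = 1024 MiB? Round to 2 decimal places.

10.54 GiB

Audio: 264 kbps = 0.264 Mbps.
security camera export: 2.264 Mbps × 26520 s × 1.01 = 60641.7 Mb
time-lapse clip: 28.584 Mbps × 219 s × 1.01 = 6322.5 Mb
sports highlight package: 18.264 Mbps × 600 s × 1.01 = 11068.0 Mb
documentary: 4.584 Mbps × 2700 s × 1.01 = 12500.6 Mb
Total: 90532.7 Mb = 11316.6 MB.
= 10.54 GiB.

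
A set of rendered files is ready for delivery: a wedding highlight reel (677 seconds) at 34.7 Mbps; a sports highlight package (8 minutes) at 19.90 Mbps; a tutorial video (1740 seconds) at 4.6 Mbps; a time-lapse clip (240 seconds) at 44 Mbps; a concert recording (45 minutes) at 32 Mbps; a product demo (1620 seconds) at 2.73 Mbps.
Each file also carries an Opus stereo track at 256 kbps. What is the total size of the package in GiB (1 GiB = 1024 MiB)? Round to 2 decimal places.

16.80 GiB

Audio: 256 kbps = 0.256 Mbps.
wedding highlight reel: 34.956 Mbps × 677 s = 23665.2 Mb
sports highlight package: 20.156 Mbps × 480 s = 9674.9 Mb
tutorial video: 4.856 Mbps × 1740 s = 8449.4 Mb
time-lapse clip: 44.256 Mbps × 240 s = 10621.4 Mb
concert recording: 32.256 Mbps × 2700 s = 87091.2 Mb
product demo: 2.986 Mbps × 1620 s = 4837.3 Mb
Total: 144339.5 Mb = 18042.4 MB.
= 16.80 GiB.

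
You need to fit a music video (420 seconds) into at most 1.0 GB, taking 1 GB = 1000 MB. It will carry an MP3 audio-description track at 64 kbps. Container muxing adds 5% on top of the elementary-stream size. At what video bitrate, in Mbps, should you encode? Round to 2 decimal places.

18.08 Mbps

Budget: 1.0 GB = 8000.0 Mb.
Stream payload after overhead: 8000.0 / 1.05 = 7619.0 Mb.
Total bitrate budget: 7619.0 Mb / 420 s = 18.141 Mbps.
Audio: 64 kbps = 0.064 Mbps.
Video: 18.141 − 0.064 = 18.077 Mbps.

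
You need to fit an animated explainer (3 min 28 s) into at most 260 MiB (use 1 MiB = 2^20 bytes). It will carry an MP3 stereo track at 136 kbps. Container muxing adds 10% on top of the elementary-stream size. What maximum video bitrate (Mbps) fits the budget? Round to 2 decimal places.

9.40 Mbps

Budget: 260 MiB = 2181.0 Mb.
Stream payload after overhead: 2181.0 / 1.10 = 1982.8 Mb.
3 min 28 s = 208 s
Total bitrate budget: 1982.8 Mb / 208 s = 9.533 Mbps.
Audio: 136 kbps = 0.136 Mbps.
Video: 9.533 − 0.136 = 9.397 Mbps.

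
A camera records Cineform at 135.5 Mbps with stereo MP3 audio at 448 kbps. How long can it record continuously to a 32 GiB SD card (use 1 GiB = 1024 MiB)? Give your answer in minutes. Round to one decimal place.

Audio: 448 kbps = 0.448 Mbps.
Total bitrate: 135.5 + 0.448 = 135.948 Mbps.
Capacity: 32 GiB = 274,878 Mb.
Recording time: 274,878 / 135.948 = 2,022 s ≈ 33.7 minutes.

33.7 minutes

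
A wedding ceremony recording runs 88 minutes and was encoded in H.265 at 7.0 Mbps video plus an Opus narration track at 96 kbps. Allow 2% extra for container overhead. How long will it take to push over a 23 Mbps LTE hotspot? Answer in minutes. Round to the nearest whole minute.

28 minutes

88 min = 5280 s
Audio: 96 kbps = 0.096 Mbps.
Total bitrate: 7.096 Mbps.
File: 7.096 Mbps × 5280 s = 37466.9 Mb.
With 2% container overhead: ×1.02. → 38216.2 Mb.
At 23 Mbps: 38216.2 / 23 = 1661.6 s ≈ 27.7 minutes.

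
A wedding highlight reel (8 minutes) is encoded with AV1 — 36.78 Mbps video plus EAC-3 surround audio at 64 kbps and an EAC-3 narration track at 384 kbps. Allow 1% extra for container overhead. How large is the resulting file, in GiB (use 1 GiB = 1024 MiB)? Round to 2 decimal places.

8 min = 480 s
Audio total: 64 + 384 = 448 kbps = 0.448 Mbps.
Total bitrate: 36.78 + 0.448 = 37.228 Mbps.
Stream data: 37.228 Mbps × 480 s = 17869.4 Mb.
With 1% container overhead: ×1.01.
18,048 Mb = 2,256,016,800 bytes ÷ 1,073,741,824 = 2.101 GiB.

2.10 GiB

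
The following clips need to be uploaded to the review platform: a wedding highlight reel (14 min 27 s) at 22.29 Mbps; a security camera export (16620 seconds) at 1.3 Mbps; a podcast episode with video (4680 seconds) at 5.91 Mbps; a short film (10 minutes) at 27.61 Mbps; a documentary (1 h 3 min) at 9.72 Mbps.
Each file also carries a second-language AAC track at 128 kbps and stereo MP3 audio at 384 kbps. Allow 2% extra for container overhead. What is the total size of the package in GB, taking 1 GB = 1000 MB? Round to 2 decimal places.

Audio total: 128 + 384 = 512 kbps = 0.512 Mbps.
wedding highlight reel: 22.802 Mbps × 867 s × 1.02 = 20164.7 Mb
security camera export: 1.812 Mbps × 16620 s × 1.02 = 30717.7 Mb
podcast episode with video: 6.422 Mbps × 4680 s × 1.02 = 30656.1 Mb
short film: 28.122 Mbps × 600 s × 1.02 = 17210.7 Mb
documentary: 10.232 Mbps × 3780 s × 1.02 = 39450.5 Mb
Total: 138199.7 Mb = 17275.0 MB.
= 17.27 GB.

17.27 GB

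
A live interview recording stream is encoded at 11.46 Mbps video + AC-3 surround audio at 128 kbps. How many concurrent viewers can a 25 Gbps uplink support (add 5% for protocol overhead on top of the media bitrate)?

Audio: 128 kbps = 0.128 Mbps.
Per-viewer media rate: 11.588 Mbps.
On the wire with 5% overhead: 12.167 Mbps.
25 Gbps = 25,000 Mbps; 25,000 / 12.167 = 2054.67 → 2054 viewers.

2054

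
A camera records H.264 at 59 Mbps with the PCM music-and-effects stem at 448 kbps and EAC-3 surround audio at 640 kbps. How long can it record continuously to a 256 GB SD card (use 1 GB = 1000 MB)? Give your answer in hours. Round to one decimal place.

Audio total: 448 + 640 = 1088 kbps = 1.088 Mbps.
Total bitrate: 59 + 1.088 = 60.088 Mbps.
Capacity: 256 GB = 2,048,000 Mb.
Recording time: 2,048,000 / 60.088 = 34,083 s ≈ 9.47 hours.

9.5 hours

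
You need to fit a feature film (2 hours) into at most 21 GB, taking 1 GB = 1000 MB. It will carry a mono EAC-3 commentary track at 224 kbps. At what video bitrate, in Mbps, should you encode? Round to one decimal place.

Budget: 21 GB = 168000.0 Mb.
2 h = 7200 s
Total bitrate budget: 168000.0 Mb / 7200 s = 23.333 Mbps.
Audio: 224 kbps = 0.224 Mbps.
Video: 23.333 − 0.224 = 23.109 Mbps.

23.1 Mbps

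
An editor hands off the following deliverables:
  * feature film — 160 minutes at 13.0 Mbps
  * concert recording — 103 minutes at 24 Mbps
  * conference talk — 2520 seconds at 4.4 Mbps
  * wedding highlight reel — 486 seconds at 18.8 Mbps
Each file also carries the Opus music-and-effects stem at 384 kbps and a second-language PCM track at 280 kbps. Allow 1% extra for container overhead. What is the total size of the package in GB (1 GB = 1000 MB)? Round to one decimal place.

Audio total: 384 + 280 = 664 kbps = 0.664 Mbps.
feature film: 13.664 Mbps × 9600 s × 1.01 = 132486.1 Mb
concert recording: 24.664 Mbps × 6180 s × 1.01 = 153947.8 Mb
conference talk: 5.064 Mbps × 2520 s × 1.01 = 12888.9 Mb
wedding highlight reel: 19.464 Mbps × 486 s × 1.01 = 9554.1 Mb
Total: 308876.9 Mb = 38609.6 MB.
= 38.61 GB.

38.6 GB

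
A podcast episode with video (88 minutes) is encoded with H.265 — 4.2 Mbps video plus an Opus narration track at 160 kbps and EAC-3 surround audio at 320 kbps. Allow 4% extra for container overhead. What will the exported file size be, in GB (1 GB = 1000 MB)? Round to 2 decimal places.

3.21 GB

88 min = 5280 s
Audio total: 160 + 320 = 480 kbps = 0.480 Mbps.
Total bitrate: 4.2 + 0.480 = 4.680 Mbps.
Stream data: 4.680 Mbps × 5280 s = 24710.4 Mb.
With 4% container overhead: ×1.04.
25,699 Mb ÷ 8 = 3,212 MB → 3.212 GB.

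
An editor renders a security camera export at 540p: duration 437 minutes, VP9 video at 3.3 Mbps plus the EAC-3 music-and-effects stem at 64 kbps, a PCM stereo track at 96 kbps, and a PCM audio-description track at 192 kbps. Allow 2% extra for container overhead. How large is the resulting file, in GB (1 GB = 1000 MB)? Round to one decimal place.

12.2 GB

437 min = 26220 s
Audio total: 64 + 96 + 192 = 352 kbps = 0.352 Mbps.
Total bitrate: 3.3 + 0.352 = 3.652 Mbps.
Stream data: 3.652 Mbps × 26220 s = 95755.4 Mb.
With 2% container overhead: ×1.02.
97,671 Mb ÷ 8 = 12,209 MB → 12.21 GB.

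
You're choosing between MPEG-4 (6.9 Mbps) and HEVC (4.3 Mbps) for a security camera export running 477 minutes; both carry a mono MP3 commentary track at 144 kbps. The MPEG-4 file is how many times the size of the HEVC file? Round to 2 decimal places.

1.59

477 min = 28620 s
Audio: 144 kbps = 0.144 Mbps.
MPEG-4: 7.044 Mbps × 28620 s = 201599.3 Mb = 23.469 GiB.
HEVC: 4.444 Mbps × 28620 s = 127187.3 Mb = 14.807 GiB.
Ratio: 23.469 / 14.807 = 1.585.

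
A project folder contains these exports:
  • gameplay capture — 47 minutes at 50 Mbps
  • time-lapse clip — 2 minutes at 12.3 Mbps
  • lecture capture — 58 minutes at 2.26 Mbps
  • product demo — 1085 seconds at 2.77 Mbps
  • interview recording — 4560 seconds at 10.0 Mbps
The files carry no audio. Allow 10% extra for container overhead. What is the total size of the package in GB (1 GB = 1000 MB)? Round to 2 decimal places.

gameplay capture: 50.000 Mbps × 2820 s × 1.10 = 155100.0 Mb
time-lapse clip: 12.300 Mbps × 120 s × 1.10 = 1623.6 Mb
lecture capture: 2.260 Mbps × 3480 s × 1.10 = 8651.3 Mb
product demo: 2.770 Mbps × 1085 s × 1.10 = 3306.0 Mb
interview recording: 10.000 Mbps × 4560 s × 1.10 = 50160.0 Mb
Total: 218840.9 Mb = 27355.1 MB.
= 27.36 GB.

27.36 GB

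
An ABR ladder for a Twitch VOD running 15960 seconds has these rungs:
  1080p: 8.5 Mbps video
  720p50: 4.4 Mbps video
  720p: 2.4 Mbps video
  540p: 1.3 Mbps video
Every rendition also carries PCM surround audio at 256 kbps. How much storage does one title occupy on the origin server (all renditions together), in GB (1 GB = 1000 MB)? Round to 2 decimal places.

35.16 GB

Audio: 256 kbps = 0.256 Mbps.
Sum of rendition bitrates: (8.5+0.256) + (4.4+0.256) + (2.4+0.256) + (1.3+0.256) = 17.624 Mbps.
× 15960 s = 281,279 Mb = 35,160 MB = 35.16 GB.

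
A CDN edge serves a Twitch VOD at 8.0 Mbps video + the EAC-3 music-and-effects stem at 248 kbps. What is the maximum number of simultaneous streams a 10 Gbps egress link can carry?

1212

Audio: 248 kbps = 0.248 Mbps.
Per-viewer media rate: 8.248 Mbps.
10 Gbps = 10,000 Mbps; 10,000 / 8.248 = 1212.42 → 1212 viewers.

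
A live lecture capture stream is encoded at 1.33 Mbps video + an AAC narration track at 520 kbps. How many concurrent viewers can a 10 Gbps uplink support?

5405

Audio: 520 kbps = 0.520 Mbps.
Per-viewer media rate: 1.850 Mbps.
10 Gbps = 10,000 Mbps; 10,000 / 1.850 = 5405.41 → 5405 viewers.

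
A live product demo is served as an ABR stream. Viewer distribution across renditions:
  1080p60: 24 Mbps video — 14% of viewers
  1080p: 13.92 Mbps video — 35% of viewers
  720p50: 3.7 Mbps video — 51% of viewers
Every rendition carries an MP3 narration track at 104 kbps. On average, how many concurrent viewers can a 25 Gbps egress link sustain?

Audio: 104 kbps = 0.104 Mbps.
Average per-viewer bitrate: 0.14×24.104 + 0.35×14.024 + 0.51×3.804 = 10.223 Mbps.
25 Gbps = 25,000 Mbps; 25,000 / 10.223 = 2445.47 → 2445.

2445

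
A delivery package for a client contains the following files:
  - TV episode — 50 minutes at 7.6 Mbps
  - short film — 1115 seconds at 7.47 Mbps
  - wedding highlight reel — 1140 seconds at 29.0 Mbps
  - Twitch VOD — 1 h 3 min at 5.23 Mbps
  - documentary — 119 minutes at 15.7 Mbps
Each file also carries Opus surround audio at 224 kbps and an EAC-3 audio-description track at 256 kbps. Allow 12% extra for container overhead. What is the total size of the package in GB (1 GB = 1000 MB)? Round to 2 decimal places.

28.53 GB

Audio total: 224 + 256 = 480 kbps = 0.480 Mbps.
TV episode: 8.080 Mbps × 3000 s × 1.12 = 27148.8 Mb
short film: 7.950 Mbps × 1115 s × 1.12 = 9928.0 Mb
wedding highlight reel: 29.480 Mbps × 1140 s × 1.12 = 37640.1 Mb
Twitch VOD: 5.710 Mbps × 3780 s × 1.12 = 24173.9 Mb
documentary: 16.180 Mbps × 7140 s × 1.12 = 129388.2 Mb
Total: 228278.9 Mb = 28534.9 MB.
= 28.53 GB.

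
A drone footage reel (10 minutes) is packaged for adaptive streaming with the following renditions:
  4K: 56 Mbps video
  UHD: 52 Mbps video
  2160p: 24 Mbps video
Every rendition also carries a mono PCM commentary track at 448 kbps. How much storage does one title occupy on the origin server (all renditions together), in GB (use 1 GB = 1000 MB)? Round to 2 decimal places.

10 min = 600 s
Audio: 448 kbps = 0.448 Mbps.
Sum of rendition bitrates: (56+0.448) + (52+0.448) + (24+0.448) = 133.344 Mbps.
× 600 s = 80,006 Mb = 10,001 MB = 10.00 GB.

10.00 GB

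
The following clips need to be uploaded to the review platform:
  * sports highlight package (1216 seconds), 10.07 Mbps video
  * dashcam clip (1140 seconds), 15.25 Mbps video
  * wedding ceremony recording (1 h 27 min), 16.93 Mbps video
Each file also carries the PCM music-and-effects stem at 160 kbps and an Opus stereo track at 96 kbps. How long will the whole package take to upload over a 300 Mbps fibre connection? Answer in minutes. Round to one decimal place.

Audio total: 160 + 96 = 256 kbps = 0.256 Mbps.
sports highlight package: 10.326 Mbps × 1216 s = 12556.4 Mb
dashcam clip: 15.506 Mbps × 1140 s = 17676.8 Mb
wedding ceremony recording: 17.186 Mbps × 5220 s = 89710.9 Mb
Total: 119944.2 Mb = 14993.0 MB.
At 300 Mbps: 119944.2 / 300 = 400 s ≈ 6.66 minutes.

6.7 minutes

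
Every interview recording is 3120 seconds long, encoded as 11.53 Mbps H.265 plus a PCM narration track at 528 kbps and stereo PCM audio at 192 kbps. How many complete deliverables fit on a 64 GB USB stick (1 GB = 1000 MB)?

13

Audio total: 528 + 192 = 720 kbps = 0.720 Mbps.
Total bitrate: 12.250 Mbps.
Per item: 12.250 Mbps × 3120 s = 38,220 Mb = 4,778 MB.
Capacity: 64 GB = 512,000 Mb; 13.40 items → 13 complete.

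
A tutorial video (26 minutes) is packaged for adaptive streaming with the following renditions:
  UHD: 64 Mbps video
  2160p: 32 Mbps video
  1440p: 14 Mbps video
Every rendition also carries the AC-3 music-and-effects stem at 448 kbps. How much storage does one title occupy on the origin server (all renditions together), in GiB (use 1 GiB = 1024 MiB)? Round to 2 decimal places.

26 min = 1560 s
Audio: 448 kbps = 0.448 Mbps.
Sum of rendition bitrates: (64+0.448) + (32+0.448) + (14+0.448) = 111.344 Mbps.
× 1560 s = 173,697 Mb = 21,712 MB = 20.22 GiB.

20.22 GiB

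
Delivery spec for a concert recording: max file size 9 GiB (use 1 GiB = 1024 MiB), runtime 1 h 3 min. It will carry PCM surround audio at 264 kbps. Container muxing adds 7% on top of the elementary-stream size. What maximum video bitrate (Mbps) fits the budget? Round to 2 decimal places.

Budget: 9 GiB = 77309.4 Mb.
Stream payload after overhead: 77309.4 / 1.07 = 72251.8 Mb.
1 h 3 min = 63 min = 3780 s
Total bitrate budget: 72251.8 Mb / 3780 s = 19.114 Mbps.
Audio: 264 kbps = 0.264 Mbps.
Video: 19.114 − 0.264 = 18.850 Mbps.

18.85 Mbps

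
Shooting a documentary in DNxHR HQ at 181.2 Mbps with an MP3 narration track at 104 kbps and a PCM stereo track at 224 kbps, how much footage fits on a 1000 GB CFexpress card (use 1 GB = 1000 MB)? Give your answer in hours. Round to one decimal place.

Audio total: 104 + 224 = 328 kbps = 0.328 Mbps.
Total bitrate: 181.2 + 0.328 = 181.528 Mbps.
Capacity: 1000 GB = 8,000,000 Mb.
Recording time: 8,000,000 / 181.528 = 44,070 s ≈ 12.2 hours.

12.2 hours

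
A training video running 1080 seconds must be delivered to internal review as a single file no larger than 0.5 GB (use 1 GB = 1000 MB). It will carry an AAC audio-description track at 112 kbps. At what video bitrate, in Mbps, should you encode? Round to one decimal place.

Budget: 0.5 GB = 4000.0 Mb.
Total bitrate budget: 4000.0 Mb / 1080 s = 3.704 Mbps.
Audio: 112 kbps = 0.112 Mbps.
Video: 3.704 − 0.112 = 3.592 Mbps.

3.6 Mbps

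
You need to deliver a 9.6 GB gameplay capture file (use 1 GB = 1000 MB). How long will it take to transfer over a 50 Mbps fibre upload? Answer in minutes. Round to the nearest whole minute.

26 minutes

File: 9.6 GB = 76800.0 Mb.
At 50 Mbps: 76800.0 / 50 = 1536.0 s ≈ 25.6 minutes.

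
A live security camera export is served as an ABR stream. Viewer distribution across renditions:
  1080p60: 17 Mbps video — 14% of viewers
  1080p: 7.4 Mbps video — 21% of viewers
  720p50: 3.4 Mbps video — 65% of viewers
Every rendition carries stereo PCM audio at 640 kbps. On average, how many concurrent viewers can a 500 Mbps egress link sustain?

Audio: 640 kbps = 0.640 Mbps.
Average per-viewer bitrate: 0.14×17.640 + 0.21×8.040 + 0.65×4.040 = 6.784 Mbps.
500 Mbps = 500.0 Mbps; 500.0 / 6.784 = 73.70 → 73.

73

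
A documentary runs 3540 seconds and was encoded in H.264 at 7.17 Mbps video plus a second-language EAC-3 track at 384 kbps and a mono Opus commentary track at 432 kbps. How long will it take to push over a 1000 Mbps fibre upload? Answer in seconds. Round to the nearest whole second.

28 seconds

Audio total: 384 + 432 = 816 kbps = 0.816 Mbps.
Total bitrate: 7.986 Mbps.
File: 7.986 Mbps × 3540 s = 28270.4 Mb.
At 1000 Mbps: 28270.4 / 1000 = 28.3 s ≈ 28.3 seconds.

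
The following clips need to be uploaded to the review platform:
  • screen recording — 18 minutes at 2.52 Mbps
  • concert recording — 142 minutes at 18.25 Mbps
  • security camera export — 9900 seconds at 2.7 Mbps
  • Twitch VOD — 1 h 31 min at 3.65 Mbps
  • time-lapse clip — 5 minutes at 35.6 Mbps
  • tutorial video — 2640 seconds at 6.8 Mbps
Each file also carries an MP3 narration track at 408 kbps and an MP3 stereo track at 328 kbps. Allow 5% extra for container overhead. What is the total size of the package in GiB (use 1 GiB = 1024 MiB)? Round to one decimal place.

Audio total: 408 + 328 = 736 kbps = 0.736 Mbps.
screen recording: 3.256 Mbps × 1080 s × 1.05 = 3692.3 Mb
concert recording: 18.986 Mbps × 8520 s × 1.05 = 169848.8 Mb
security camera export: 3.436 Mbps × 9900 s × 1.05 = 35717.2 Mb
Twitch VOD: 4.386 Mbps × 5460 s × 1.05 = 25144.9 Mb
time-lapse clip: 36.336 Mbps × 300 s × 1.05 = 11445.8 Mb
tutorial video: 7.536 Mbps × 2640 s × 1.05 = 20889.8 Mb
Total: 266738.8 Mb = 33342.4 MB.
= 31.05 GiB.

31.1 GiB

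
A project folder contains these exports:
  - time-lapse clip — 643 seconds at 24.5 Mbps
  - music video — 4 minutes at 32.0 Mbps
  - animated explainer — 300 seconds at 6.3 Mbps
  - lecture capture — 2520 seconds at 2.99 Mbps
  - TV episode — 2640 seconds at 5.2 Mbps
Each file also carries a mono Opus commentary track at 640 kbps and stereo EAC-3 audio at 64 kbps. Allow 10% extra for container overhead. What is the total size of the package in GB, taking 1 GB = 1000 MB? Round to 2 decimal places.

7.02 GB

Audio total: 640 + 64 = 704 kbps = 0.704 Mbps.
time-lapse clip: 25.204 Mbps × 643 s × 1.10 = 17826.8 Mb
music video: 32.704 Mbps × 240 s × 1.10 = 8633.9 Mb
animated explainer: 7.004 Mbps × 300 s × 1.10 = 2311.3 Mb
lecture capture: 3.694 Mbps × 2520 s × 1.10 = 10239.8 Mb
TV episode: 5.904 Mbps × 2640 s × 1.10 = 17145.2 Mb
Total: 56156.9 Mb = 7019.6 MB.
= 7.020 GB.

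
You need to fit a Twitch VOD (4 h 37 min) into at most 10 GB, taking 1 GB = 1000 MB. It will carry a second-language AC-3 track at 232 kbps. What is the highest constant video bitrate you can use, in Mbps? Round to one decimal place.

4.6 Mbps

Budget: 10 GB = 80000.0 Mb.
4 h 37 min = 277 min = 16620 s
Total bitrate budget: 80000.0 Mb / 16620 s = 4.813 Mbps.
Audio: 232 kbps = 0.232 Mbps.
Video: 4.813 − 0.232 = 4.581 Mbps.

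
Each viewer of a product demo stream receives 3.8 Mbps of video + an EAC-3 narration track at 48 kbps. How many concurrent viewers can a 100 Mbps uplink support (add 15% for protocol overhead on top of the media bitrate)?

Audio: 48 kbps = 0.048 Mbps.
Per-viewer media rate: 3.848 Mbps.
On the wire with 15% overhead: 4.425 Mbps.
100 Mbps = 100.0 Mbps; 100.0 / 4.425 = 22.60 → 22 viewers.

22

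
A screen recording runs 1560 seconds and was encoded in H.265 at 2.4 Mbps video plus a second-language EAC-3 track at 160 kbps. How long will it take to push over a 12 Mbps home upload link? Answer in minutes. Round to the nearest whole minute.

Audio: 160 kbps = 0.160 Mbps.
Total bitrate: 2.560 Mbps.
File: 2.560 Mbps × 1560 s = 3993.6 Mb.
At 12 Mbps: 3993.6 / 12 = 332.8 s ≈ 5.55 minutes.

6 minutes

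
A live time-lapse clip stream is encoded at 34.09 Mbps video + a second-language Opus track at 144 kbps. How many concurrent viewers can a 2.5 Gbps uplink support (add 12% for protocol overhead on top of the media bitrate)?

65

Audio: 144 kbps = 0.144 Mbps.
Per-viewer media rate: 34.234 Mbps.
On the wire with 12% overhead: 38.342 Mbps.
2.5 Gbps = 2,500 Mbps; 2,500 / 38.342 = 65.20 → 65 viewers.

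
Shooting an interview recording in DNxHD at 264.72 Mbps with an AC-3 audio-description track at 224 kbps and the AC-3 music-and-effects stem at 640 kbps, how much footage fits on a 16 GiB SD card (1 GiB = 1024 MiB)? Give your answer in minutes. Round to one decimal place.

8.6 minutes

Audio total: 224 + 640 = 864 kbps = 0.864 Mbps.
Total bitrate: 264.72 + 0.864 = 265.584 Mbps.
Capacity: 16 GiB = 137,439 Mb.
Recording time: 137,439 / 265.584 = 517.5 s ≈ 8.62 minutes.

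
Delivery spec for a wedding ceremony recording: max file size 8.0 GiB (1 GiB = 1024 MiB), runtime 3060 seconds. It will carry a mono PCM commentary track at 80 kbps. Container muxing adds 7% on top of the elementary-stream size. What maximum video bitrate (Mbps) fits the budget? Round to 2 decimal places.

20.91 Mbps

Budget: 8.0 GiB = 68719.5 Mb.
Stream payload after overhead: 68719.5 / 1.07 = 64223.8 Mb.
Total bitrate budget: 64223.8 Mb / 3060 s = 20.988 Mbps.
Audio: 80 kbps = 0.080 Mbps.
Video: 20.988 − 0.080 = 20.908 Mbps.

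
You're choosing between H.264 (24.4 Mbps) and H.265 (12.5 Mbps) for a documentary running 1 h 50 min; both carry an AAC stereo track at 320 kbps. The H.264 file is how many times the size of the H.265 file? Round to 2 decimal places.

1.93

1 h 50 min = 110 min = 6600 s
Audio: 320 kbps = 0.320 Mbps.
H.264: 24.720 Mbps × 6600 s = 163152.0 Mb = 18.993 GiB.
H.265: 12.820 Mbps × 6600 s = 84612.0 Mb = 9.850 GiB.
Ratio: 18.993 / 9.850 = 1.928.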